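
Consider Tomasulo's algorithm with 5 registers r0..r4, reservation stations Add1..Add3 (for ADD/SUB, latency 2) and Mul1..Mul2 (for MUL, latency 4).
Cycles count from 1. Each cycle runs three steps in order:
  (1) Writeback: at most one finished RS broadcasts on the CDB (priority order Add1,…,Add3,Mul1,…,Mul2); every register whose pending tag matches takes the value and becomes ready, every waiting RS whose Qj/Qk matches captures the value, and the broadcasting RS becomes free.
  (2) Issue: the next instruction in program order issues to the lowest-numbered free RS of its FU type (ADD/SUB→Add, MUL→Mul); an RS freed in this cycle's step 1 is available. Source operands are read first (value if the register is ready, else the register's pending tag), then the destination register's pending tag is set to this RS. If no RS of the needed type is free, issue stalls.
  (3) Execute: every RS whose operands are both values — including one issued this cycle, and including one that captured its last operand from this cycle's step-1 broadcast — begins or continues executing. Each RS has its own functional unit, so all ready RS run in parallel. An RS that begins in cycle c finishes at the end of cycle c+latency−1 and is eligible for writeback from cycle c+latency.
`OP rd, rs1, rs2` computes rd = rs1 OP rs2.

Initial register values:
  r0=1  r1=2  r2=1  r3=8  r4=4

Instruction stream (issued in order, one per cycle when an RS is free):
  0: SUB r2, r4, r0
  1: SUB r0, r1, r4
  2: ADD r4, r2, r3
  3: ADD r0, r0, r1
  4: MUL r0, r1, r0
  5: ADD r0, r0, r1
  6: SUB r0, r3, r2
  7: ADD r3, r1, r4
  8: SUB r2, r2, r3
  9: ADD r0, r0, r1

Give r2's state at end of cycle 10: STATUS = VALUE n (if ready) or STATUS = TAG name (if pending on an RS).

STATUS = TAG Add2

  c1: issue SUB r2<-Add1  regs: r0:1,r1:2,r2:Add1,r3:8,r4:4
  c2: issue SUB r0<-Add2  regs: r0:Add2,r1:2,r2:Add1,r3:8,r4:4
  c3: CDB Add1=3; issue ADD r4<-Add1  regs: r0:Add2,r1:2,r2:3,r3:8,r4:Add1
  c4: CDB Add2=-2; issue ADD r0<-Add2  regs: r0:Add2,r1:2,r2:3,r3:8,r4:Add1
  c5: CDB Add1=11; issue MUL r0<-Mul1  regs: r0:Mul1,r1:2,r2:3,r3:8,r4:11
  c6: CDB Add2=0; issue ADD r0<-Add1  regs: r0:Add1,r1:2,r2:3,r3:8,r4:11
  c7: issue SUB r0<-Add2  regs: r0:Add2,r1:2,r2:3,r3:8,r4:11
  c8: issue ADD r3<-Add3  regs: r0:Add2,r1:2,r2:3,r3:Add3,r4:11
  c9: CDB Add2=5; issue SUB r2<-Add2  regs: r0:5,r1:2,r2:Add2,r3:Add3,r4:11
  c10: CDB Add3=13; issue ADD r0<-Add3  regs: r0:Add3,r1:2,r2:Add2,r3:13,r4:11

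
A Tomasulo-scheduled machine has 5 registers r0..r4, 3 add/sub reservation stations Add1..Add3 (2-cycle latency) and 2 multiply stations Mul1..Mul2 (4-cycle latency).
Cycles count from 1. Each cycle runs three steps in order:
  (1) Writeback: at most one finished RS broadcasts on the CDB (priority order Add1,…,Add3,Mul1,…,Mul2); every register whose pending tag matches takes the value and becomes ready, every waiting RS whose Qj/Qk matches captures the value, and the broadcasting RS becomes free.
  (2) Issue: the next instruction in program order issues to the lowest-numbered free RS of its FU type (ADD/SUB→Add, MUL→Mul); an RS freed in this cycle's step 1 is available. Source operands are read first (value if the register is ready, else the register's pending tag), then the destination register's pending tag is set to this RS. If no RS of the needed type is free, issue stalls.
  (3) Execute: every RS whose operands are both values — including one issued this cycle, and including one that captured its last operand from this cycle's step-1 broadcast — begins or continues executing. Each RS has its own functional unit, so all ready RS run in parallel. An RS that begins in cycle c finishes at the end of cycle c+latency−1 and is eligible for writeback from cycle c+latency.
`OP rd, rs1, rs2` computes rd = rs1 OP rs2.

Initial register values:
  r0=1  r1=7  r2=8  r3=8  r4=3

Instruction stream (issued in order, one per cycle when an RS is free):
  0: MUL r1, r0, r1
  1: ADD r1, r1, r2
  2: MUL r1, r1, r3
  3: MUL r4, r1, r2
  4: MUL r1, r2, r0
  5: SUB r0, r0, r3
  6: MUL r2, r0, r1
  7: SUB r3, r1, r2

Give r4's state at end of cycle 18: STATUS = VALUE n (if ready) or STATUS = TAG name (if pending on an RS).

cycle 1: issue MUL r1<-Mul1 // r0:1,r1:Mul1,r2:8,r3:8,r4:3
cycle 2: issue ADD r1<-Add1 // r0:1,r1:Add1,r2:8,r3:8,r4:3
cycle 3: issue MUL r1<-Mul2 // r0:1,r1:Mul2,r2:8,r3:8,r4:3
cycle 4: stall // r0:1,r1:Mul2,r2:8,r3:8,r4:3
cycle 5: CDB Mul1=7; issue MUL r4<-Mul1 // r0:1,r1:Mul2,r2:8,r3:8,r4:Mul1
cycle 6: stall // r0:1,r1:Mul2,r2:8,r3:8,r4:Mul1
cycle 7: CDB Add1=15; stall // r0:1,r1:Mul2,r2:8,r3:8,r4:Mul1
cycle 8: stall // r0:1,r1:Mul2,r2:8,r3:8,r4:Mul1
cycle 9: stall // r0:1,r1:Mul2,r2:8,r3:8,r4:Mul1
cycle 10: stall // r0:1,r1:Mul2,r2:8,r3:8,r4:Mul1
cycle 11: CDB Mul2=120; issue MUL r1<-Mul2 // r0:1,r1:Mul2,r2:8,r3:8,r4:Mul1
cycle 12: issue SUB r0<-Add1 // r0:Add1,r1:Mul2,r2:8,r3:8,r4:Mul1
cycle 13: stall // r0:Add1,r1:Mul2,r2:8,r3:8,r4:Mul1
cycle 14: CDB Add1=-7; stall // r0:-7,r1:Mul2,r2:8,r3:8,r4:Mul1
cycle 15: CDB Mul1=960; issue MUL r2<-Mul1 // r0:-7,r1:Mul2,r2:Mul1,r3:8,r4:960
cycle 16: CDB Mul2=8; issue SUB r3<-Add1 // r0:-7,r1:8,r2:Mul1,r3:Add1,r4:960
cycle 17: - // r0:-7,r1:8,r2:Mul1,r3:Add1,r4:960
cycle 18: - // r0:-7,r1:8,r2:Mul1,r3:Add1,r4:960

STATUS = VALUE 960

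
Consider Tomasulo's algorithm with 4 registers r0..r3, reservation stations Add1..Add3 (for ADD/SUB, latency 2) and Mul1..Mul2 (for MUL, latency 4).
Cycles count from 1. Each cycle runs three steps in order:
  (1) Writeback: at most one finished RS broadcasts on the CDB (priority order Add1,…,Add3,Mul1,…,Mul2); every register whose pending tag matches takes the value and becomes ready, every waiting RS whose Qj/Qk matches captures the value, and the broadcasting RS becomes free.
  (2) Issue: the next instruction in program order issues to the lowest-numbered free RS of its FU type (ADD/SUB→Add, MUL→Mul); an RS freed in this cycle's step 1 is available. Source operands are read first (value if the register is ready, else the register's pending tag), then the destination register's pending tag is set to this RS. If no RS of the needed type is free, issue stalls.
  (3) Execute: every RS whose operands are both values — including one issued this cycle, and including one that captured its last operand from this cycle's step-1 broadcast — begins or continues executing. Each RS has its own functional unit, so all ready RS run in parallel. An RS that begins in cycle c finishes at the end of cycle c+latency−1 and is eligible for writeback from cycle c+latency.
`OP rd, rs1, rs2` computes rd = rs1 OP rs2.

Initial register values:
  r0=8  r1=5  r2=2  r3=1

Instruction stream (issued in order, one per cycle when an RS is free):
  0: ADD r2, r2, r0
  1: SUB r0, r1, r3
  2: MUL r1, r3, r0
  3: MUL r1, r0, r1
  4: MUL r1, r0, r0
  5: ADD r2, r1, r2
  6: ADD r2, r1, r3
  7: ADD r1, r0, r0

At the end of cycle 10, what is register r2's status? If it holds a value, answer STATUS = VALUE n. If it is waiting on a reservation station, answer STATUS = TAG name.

STATUS = TAG Add2

  c1: issue ADD r2<-Add1  regs: r0:8,r1:5,r2:Add1,r3:1
  c2: issue SUB r0<-Add2  regs: r0:Add2,r1:5,r2:Add1,r3:1
  c3: CDB Add1=10; issue MUL r1<-Mul1  regs: r0:Add2,r1:Mul1,r2:10,r3:1
  c4: CDB Add2=4; issue MUL r1<-Mul2  regs: r0:4,r1:Mul2,r2:10,r3:1
  c5: stall  regs: r0:4,r1:Mul2,r2:10,r3:1
  c6: stall  regs: r0:4,r1:Mul2,r2:10,r3:1
  c7: stall  regs: r0:4,r1:Mul2,r2:10,r3:1
  c8: CDB Mul1=4; issue MUL r1<-Mul1  regs: r0:4,r1:Mul1,r2:10,r3:1
  c9: issue ADD r2<-Add1  regs: r0:4,r1:Mul1,r2:Add1,r3:1
  c10: issue ADD r2<-Add2  regs: r0:4,r1:Mul1,r2:Add2,r3:1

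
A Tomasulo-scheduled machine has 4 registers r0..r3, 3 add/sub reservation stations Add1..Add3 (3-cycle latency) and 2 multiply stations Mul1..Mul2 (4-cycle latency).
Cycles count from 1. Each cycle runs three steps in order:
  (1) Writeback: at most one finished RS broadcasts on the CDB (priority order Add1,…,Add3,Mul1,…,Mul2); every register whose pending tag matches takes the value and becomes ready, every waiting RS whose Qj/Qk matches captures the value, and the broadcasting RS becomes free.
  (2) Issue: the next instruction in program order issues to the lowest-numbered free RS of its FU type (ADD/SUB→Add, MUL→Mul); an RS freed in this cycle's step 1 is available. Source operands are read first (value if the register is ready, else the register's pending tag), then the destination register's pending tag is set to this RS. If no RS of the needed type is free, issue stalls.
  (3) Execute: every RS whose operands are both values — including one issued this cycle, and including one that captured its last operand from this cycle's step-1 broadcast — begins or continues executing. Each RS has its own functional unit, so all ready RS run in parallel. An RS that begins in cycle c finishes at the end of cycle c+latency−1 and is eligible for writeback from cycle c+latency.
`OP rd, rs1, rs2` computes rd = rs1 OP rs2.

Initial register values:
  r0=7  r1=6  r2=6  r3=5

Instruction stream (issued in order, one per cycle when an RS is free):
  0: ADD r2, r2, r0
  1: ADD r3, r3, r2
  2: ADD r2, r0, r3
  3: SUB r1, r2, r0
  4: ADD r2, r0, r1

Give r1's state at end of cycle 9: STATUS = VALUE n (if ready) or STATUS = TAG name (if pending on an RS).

  c1: issue ADD r2<-Add1  regs: r0:7,r1:6,r2:Add1,r3:5
  c2: issue ADD r3<-Add2  regs: r0:7,r1:6,r2:Add1,r3:Add2
  c3: issue ADD r2<-Add3  regs: r0:7,r1:6,r2:Add3,r3:Add2
  c4: CDB Add1=13; issue SUB r1<-Add1  regs: r0:7,r1:Add1,r2:Add3,r3:Add2
  c5: stall  regs: r0:7,r1:Add1,r2:Add3,r3:Add2
  c6: stall  regs: r0:7,r1:Add1,r2:Add3,r3:Add2
  c7: CDB Add2=18; issue ADD r2<-Add2  regs: r0:7,r1:Add1,r2:Add2,r3:18
  c8: -  regs: r0:7,r1:Add1,r2:Add2,r3:18
  c9: -  regs: r0:7,r1:Add1,r2:Add2,r3:18

STATUS = TAG Add1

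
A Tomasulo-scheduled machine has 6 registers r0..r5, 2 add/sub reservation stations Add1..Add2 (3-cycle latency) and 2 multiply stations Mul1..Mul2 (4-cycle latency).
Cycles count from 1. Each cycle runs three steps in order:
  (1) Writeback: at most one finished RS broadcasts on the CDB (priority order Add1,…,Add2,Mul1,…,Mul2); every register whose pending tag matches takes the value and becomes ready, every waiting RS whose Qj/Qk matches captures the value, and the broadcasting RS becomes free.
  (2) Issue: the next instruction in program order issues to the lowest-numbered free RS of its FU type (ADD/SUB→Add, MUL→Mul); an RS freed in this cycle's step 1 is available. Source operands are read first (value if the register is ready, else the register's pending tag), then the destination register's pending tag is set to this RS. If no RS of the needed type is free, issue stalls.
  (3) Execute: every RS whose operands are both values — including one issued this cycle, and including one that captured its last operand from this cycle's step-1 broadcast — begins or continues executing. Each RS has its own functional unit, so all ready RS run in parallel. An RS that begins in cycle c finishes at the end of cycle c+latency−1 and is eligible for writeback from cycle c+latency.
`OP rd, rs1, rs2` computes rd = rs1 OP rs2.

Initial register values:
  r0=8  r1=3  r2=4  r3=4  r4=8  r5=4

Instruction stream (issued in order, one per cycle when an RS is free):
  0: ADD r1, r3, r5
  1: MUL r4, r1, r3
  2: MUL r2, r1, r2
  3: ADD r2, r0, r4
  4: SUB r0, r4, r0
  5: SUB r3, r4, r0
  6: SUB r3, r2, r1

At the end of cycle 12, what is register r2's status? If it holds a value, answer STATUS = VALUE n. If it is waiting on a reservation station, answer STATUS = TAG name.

STATUS = VALUE 40

c1: issue ADD r1<-Add1 | r0:8,r1:Add1,r2:4,r3:4,r4:8,r5:4
c2: issue MUL r4<-Mul1 | r0:8,r1:Add1,r2:4,r3:4,r4:Mul1,r5:4
c3: issue MUL r2<-Mul2 | r0:8,r1:Add1,r2:Mul2,r3:4,r4:Mul1,r5:4
c4: CDB Add1=8; issue ADD r2<-Add1 | r0:8,r1:8,r2:Add1,r3:4,r4:Mul1,r5:4
c5: issue SUB r0<-Add2 | r0:Add2,r1:8,r2:Add1,r3:4,r4:Mul1,r5:4
c6: stall | r0:Add2,r1:8,r2:Add1,r3:4,r4:Mul1,r5:4
c7: stall | r0:Add2,r1:8,r2:Add1,r3:4,r4:Mul1,r5:4
c8: CDB Mul1=32; stall | r0:Add2,r1:8,r2:Add1,r3:4,r4:32,r5:4
c9: CDB Mul2=32; stall | r0:Add2,r1:8,r2:Add1,r3:4,r4:32,r5:4
c10: stall | r0:Add2,r1:8,r2:Add1,r3:4,r4:32,r5:4
c11: CDB Add1=40; issue SUB r3<-Add1 | r0:Add2,r1:8,r2:40,r3:Add1,r4:32,r5:4
c12: CDB Add2=24; issue SUB r3<-Add2 | r0:24,r1:8,r2:40,r3:Add2,r4:32,r5:4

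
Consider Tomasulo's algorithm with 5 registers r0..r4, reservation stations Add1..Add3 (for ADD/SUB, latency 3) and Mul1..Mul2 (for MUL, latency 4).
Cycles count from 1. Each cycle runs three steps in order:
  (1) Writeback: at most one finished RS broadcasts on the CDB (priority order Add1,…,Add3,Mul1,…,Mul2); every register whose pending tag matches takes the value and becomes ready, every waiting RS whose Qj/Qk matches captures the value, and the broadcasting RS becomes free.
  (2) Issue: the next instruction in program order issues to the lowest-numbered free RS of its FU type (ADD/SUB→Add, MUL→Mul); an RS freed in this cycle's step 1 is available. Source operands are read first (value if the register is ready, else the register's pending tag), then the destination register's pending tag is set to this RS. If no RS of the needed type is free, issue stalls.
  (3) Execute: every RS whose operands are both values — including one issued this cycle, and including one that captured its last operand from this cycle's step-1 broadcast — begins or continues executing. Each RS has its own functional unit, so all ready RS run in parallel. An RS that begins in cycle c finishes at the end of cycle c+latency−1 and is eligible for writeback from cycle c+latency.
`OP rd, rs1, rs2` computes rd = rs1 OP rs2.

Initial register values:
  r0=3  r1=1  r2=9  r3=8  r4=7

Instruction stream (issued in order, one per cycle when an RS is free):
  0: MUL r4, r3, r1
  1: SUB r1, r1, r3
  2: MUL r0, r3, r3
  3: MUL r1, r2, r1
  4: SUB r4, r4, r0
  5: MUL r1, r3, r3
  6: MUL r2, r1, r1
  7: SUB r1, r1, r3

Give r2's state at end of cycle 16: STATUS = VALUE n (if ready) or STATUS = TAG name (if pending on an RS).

STATUS = VALUE 4096

cycle 1: issue MUL r4<-Mul1 // r0:3,r1:1,r2:9,r3:8,r4:Mul1
cycle 2: issue SUB r1<-Add1 // r0:3,r1:Add1,r2:9,r3:8,r4:Mul1
cycle 3: issue MUL r0<-Mul2 // r0:Mul2,r1:Add1,r2:9,r3:8,r4:Mul1
cycle 4: stall // r0:Mul2,r1:Add1,r2:9,r3:8,r4:Mul1
cycle 5: CDB Add1=-7; stall // r0:Mul2,r1:-7,r2:9,r3:8,r4:Mul1
cycle 6: CDB Mul1=8; issue MUL r1<-Mul1 // r0:Mul2,r1:Mul1,r2:9,r3:8,r4:8
cycle 7: CDB Mul2=64; issue SUB r4<-Add1 // r0:64,r1:Mul1,r2:9,r3:8,r4:Add1
cycle 8: issue MUL r1<-Mul2 // r0:64,r1:Mul2,r2:9,r3:8,r4:Add1
cycle 9: stall // r0:64,r1:Mul2,r2:9,r3:8,r4:Add1
cycle 10: CDB Add1=-56; stall // r0:64,r1:Mul2,r2:9,r3:8,r4:-56
cycle 11: CDB Mul1=-63; issue MUL r2<-Mul1 // r0:64,r1:Mul2,r2:Mul1,r3:8,r4:-56
cycle 12: CDB Mul2=64; issue SUB r1<-Add1 // r0:64,r1:Add1,r2:Mul1,r3:8,r4:-56
cycle 13: - // r0:64,r1:Add1,r2:Mul1,r3:8,r4:-56
cycle 14: - // r0:64,r1:Add1,r2:Mul1,r3:8,r4:-56
cycle 15: CDB Add1=56 // r0:64,r1:56,r2:Mul1,r3:8,r4:-56
cycle 16: CDB Mul1=4096 // r0:64,r1:56,r2:4096,r3:8,r4:-56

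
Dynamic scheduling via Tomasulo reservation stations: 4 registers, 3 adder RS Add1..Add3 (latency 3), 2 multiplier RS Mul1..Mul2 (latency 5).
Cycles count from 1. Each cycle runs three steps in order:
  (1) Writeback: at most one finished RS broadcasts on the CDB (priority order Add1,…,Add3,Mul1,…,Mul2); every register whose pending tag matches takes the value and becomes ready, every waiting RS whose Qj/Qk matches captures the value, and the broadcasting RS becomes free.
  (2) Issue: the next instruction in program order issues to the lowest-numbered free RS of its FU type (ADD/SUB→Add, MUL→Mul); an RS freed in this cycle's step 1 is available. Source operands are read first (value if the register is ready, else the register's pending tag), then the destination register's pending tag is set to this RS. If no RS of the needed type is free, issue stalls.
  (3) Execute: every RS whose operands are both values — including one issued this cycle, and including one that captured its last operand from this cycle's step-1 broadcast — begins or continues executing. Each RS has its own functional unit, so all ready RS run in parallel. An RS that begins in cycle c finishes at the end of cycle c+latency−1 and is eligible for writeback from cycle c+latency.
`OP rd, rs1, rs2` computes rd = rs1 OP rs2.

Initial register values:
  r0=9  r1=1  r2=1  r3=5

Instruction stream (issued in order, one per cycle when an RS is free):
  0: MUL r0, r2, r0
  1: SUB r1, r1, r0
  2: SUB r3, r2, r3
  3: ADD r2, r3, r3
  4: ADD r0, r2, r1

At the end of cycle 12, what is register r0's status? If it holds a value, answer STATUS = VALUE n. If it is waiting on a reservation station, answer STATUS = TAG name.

  c1: issue MUL r0<-Mul1  regs: r0:Mul1,r1:1,r2:1,r3:5
  c2: issue SUB r1<-Add1  regs: r0:Mul1,r1:Add1,r2:1,r3:5
  c3: issue SUB r3<-Add2  regs: r0:Mul1,r1:Add1,r2:1,r3:Add2
  c4: issue ADD r2<-Add3  regs: r0:Mul1,r1:Add1,r2:Add3,r3:Add2
  c5: stall  regs: r0:Mul1,r1:Add1,r2:Add3,r3:Add2
  c6: CDB Add2=-4; issue ADD r0<-Add2  regs: r0:Add2,r1:Add1,r2:Add3,r3:-4
  c7: CDB Mul1=9  regs: r0:Add2,r1:Add1,r2:Add3,r3:-4
  c8: -  regs: r0:Add2,r1:Add1,r2:Add3,r3:-4
  c9: CDB Add3=-8  regs: r0:Add2,r1:Add1,r2:-8,r3:-4
  c10: CDB Add1=-8  regs: r0:Add2,r1:-8,r2:-8,r3:-4
  c11: -  regs: r0:Add2,r1:-8,r2:-8,r3:-4
  c12: -  regs: r0:Add2,r1:-8,r2:-8,r3:-4

STATUS = TAG Add2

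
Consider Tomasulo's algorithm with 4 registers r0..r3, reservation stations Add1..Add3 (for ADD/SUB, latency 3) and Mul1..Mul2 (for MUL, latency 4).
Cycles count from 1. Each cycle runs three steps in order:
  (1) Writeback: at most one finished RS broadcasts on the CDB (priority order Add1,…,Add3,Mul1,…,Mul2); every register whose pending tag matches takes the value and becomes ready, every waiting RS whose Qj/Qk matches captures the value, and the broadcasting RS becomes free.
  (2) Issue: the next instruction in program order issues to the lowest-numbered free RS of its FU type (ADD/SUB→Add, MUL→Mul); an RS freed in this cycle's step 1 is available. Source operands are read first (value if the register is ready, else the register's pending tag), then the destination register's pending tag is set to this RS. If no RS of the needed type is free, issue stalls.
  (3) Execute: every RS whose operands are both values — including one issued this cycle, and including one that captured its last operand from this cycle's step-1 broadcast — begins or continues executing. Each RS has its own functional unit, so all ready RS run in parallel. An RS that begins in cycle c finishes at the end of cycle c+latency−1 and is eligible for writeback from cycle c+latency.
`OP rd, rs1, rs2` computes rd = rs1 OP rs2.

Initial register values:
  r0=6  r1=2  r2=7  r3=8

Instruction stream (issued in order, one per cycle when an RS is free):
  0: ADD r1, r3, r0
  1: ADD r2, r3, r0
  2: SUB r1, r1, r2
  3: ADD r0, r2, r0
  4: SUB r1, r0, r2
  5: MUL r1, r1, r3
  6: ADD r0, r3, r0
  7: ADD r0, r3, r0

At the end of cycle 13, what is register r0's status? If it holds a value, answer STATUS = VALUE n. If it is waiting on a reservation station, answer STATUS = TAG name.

STATUS = TAG Add3

c1: issue ADD r1<-Add1 | r0:6,r1:Add1,r2:7,r3:8
c2: issue ADD r2<-Add2 | r0:6,r1:Add1,r2:Add2,r3:8
c3: issue SUB r1<-Add3 | r0:6,r1:Add3,r2:Add2,r3:8
c4: CDB Add1=14; issue ADD r0<-Add1 | r0:Add1,r1:Add3,r2:Add2,r3:8
c5: CDB Add2=14; issue SUB r1<-Add2 | r0:Add1,r1:Add2,r2:14,r3:8
c6: issue MUL r1<-Mul1 | r0:Add1,r1:Mul1,r2:14,r3:8
c7: stall | r0:Add1,r1:Mul1,r2:14,r3:8
c8: CDB Add1=20; issue ADD r0<-Add1 | r0:Add1,r1:Mul1,r2:14,r3:8
c9: CDB Add3=0; issue ADD r0<-Add3 | r0:Add3,r1:Mul1,r2:14,r3:8
c10: - | r0:Add3,r1:Mul1,r2:14,r3:8
c11: CDB Add1=28 | r0:Add3,r1:Mul1,r2:14,r3:8
c12: CDB Add2=6 | r0:Add3,r1:Mul1,r2:14,r3:8
c13: - | r0:Add3,r1:Mul1,r2:14,r3:8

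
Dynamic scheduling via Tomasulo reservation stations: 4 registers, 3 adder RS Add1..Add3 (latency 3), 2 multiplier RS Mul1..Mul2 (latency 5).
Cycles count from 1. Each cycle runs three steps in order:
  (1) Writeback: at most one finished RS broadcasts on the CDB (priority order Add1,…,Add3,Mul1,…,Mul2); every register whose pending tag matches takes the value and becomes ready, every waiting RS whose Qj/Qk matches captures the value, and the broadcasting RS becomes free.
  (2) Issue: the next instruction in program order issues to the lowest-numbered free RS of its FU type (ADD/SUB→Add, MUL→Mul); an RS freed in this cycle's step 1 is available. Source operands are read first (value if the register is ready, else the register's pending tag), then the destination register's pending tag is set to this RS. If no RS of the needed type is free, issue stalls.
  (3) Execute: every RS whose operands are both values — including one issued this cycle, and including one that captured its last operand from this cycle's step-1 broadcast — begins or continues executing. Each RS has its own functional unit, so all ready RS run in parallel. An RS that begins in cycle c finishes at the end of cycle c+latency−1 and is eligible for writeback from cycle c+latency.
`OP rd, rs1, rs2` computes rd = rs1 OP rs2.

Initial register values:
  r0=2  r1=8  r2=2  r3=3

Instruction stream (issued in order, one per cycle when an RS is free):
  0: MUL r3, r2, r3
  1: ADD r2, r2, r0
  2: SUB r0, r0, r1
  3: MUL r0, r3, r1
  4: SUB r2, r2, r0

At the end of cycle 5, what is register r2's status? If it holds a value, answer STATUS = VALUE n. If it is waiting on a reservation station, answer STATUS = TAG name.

c1: issue MUL r3<-Mul1 | r0:2,r1:8,r2:2,r3:Mul1
c2: issue ADD r2<-Add1 | r0:2,r1:8,r2:Add1,r3:Mul1
c3: issue SUB r0<-Add2 | r0:Add2,r1:8,r2:Add1,r3:Mul1
c4: issue MUL r0<-Mul2 | r0:Mul2,r1:8,r2:Add1,r3:Mul1
c5: CDB Add1=4; issue SUB r2<-Add1 | r0:Mul2,r1:8,r2:Add1,r3:Mul1

STATUS = TAG Add1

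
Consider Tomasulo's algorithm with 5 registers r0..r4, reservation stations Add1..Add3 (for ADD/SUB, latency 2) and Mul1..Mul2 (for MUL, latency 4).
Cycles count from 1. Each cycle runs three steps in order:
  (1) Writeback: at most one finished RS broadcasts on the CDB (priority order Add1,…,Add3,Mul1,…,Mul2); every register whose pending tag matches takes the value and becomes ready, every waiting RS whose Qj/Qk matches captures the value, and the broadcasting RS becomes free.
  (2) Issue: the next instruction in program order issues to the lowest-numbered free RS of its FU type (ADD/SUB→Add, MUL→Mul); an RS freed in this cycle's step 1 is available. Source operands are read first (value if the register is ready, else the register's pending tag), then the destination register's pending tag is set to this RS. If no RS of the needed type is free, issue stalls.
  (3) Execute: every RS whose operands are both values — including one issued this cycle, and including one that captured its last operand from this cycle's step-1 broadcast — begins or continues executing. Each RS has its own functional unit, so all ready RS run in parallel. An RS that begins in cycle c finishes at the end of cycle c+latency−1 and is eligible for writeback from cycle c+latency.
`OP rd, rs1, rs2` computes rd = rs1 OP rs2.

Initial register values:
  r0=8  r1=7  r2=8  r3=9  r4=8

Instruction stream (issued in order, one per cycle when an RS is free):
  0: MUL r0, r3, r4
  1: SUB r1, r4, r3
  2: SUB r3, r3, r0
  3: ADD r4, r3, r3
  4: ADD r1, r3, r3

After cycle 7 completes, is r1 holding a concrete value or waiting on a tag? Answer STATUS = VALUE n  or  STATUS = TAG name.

STATUS = TAG Add3

c1: issue MUL r0<-Mul1 | r0:Mul1,r1:7,r2:8,r3:9,r4:8
c2: issue SUB r1<-Add1 | r0:Mul1,r1:Add1,r2:8,r3:9,r4:8
c3: issue SUB r3<-Add2 | r0:Mul1,r1:Add1,r2:8,r3:Add2,r4:8
c4: CDB Add1=-1; issue ADD r4<-Add1 | r0:Mul1,r1:-1,r2:8,r3:Add2,r4:Add1
c5: CDB Mul1=72; issue ADD r1<-Add3 | r0:72,r1:Add3,r2:8,r3:Add2,r4:Add1
c6: - | r0:72,r1:Add3,r2:8,r3:Add2,r4:Add1
c7: CDB Add2=-63 | r0:72,r1:Add3,r2:8,r3:-63,r4:Add1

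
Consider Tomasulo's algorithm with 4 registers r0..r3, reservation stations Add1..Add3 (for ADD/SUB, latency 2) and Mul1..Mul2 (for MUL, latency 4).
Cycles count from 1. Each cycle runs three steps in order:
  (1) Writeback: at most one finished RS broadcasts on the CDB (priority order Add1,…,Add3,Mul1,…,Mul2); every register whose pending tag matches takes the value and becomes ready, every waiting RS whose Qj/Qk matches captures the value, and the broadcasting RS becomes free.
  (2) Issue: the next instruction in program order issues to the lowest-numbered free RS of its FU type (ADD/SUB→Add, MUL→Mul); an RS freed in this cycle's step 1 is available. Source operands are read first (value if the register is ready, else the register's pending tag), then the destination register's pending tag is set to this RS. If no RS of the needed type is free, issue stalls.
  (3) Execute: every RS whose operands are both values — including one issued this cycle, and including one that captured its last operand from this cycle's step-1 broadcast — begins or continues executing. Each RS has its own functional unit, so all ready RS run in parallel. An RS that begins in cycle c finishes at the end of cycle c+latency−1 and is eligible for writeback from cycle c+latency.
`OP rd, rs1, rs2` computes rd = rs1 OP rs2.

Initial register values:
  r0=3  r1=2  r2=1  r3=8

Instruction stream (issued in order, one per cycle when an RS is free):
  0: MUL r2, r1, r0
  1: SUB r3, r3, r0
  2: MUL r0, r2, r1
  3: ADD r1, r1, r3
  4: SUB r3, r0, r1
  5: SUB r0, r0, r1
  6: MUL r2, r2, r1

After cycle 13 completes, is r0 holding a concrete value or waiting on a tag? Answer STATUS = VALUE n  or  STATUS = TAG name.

STATUS = VALUE 5

  c1: issue MUL r2<-Mul1  regs: r0:3,r1:2,r2:Mul1,r3:8
  c2: issue SUB r3<-Add1  regs: r0:3,r1:2,r2:Mul1,r3:Add1
  c3: issue MUL r0<-Mul2  regs: r0:Mul2,r1:2,r2:Mul1,r3:Add1
  c4: CDB Add1=5; issue ADD r1<-Add1  regs: r0:Mul2,r1:Add1,r2:Mul1,r3:5
  c5: CDB Mul1=6; issue SUB r3<-Add2  regs: r0:Mul2,r1:Add1,r2:6,r3:Add2
  c6: CDB Add1=7; issue SUB r0<-Add1  regs: r0:Add1,r1:7,r2:6,r3:Add2
  c7: issue MUL r2<-Mul1  regs: r0:Add1,r1:7,r2:Mul1,r3:Add2
  c8: -  regs: r0:Add1,r1:7,r2:Mul1,r3:Add2
  c9: CDB Mul2=12  regs: r0:Add1,r1:7,r2:Mul1,r3:Add2
  c10: -  regs: r0:Add1,r1:7,r2:Mul1,r3:Add2
  c11: CDB Add1=5  regs: r0:5,r1:7,r2:Mul1,r3:Add2
  c12: CDB Add2=5  regs: r0:5,r1:7,r2:Mul1,r3:5
  c13: CDB Mul1=42  regs: r0:5,r1:7,r2:42,r3:5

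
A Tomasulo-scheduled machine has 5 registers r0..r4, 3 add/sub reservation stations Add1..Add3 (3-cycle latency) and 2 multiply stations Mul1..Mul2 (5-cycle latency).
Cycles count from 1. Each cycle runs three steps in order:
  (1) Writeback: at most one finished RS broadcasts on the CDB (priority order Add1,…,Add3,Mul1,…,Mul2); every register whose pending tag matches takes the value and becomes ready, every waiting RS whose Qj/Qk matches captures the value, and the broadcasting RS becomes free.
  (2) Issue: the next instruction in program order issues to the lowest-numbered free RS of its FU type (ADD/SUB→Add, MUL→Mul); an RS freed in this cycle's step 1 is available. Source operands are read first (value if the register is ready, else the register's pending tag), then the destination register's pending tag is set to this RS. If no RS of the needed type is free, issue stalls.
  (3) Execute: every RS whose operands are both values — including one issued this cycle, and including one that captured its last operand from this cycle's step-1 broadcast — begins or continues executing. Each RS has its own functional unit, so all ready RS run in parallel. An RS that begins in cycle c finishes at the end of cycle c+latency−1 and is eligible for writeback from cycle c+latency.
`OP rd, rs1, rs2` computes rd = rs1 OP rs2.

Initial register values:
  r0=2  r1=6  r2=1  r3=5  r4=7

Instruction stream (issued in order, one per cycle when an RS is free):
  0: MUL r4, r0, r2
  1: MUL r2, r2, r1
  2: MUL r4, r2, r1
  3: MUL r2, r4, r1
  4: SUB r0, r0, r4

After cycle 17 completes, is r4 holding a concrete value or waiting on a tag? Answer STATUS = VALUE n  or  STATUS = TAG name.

c1: issue MUL r4<-Mul1 | r0:2,r1:6,r2:1,r3:5,r4:Mul1
c2: issue MUL r2<-Mul2 | r0:2,r1:6,r2:Mul2,r3:5,r4:Mul1
c3: stall | r0:2,r1:6,r2:Mul2,r3:5,r4:Mul1
c4: stall | r0:2,r1:6,r2:Mul2,r3:5,r4:Mul1
c5: stall | r0:2,r1:6,r2:Mul2,r3:5,r4:Mul1
c6: CDB Mul1=2; issue MUL r4<-Mul1 | r0:2,r1:6,r2:Mul2,r3:5,r4:Mul1
c7: CDB Mul2=6; issue MUL r2<-Mul2 | r0:2,r1:6,r2:Mul2,r3:5,r4:Mul1
c8: issue SUB r0<-Add1 | r0:Add1,r1:6,r2:Mul2,r3:5,r4:Mul1
c9: - | r0:Add1,r1:6,r2:Mul2,r3:5,r4:Mul1
c10: - | r0:Add1,r1:6,r2:Mul2,r3:5,r4:Mul1
c11: - | r0:Add1,r1:6,r2:Mul2,r3:5,r4:Mul1
c12: CDB Mul1=36 | r0:Add1,r1:6,r2:Mul2,r3:5,r4:36
c13: - | r0:Add1,r1:6,r2:Mul2,r3:5,r4:36
c14: - | r0:Add1,r1:6,r2:Mul2,r3:5,r4:36
c15: CDB Add1=-34 | r0:-34,r1:6,r2:Mul2,r3:5,r4:36
c16: - | r0:-34,r1:6,r2:Mul2,r3:5,r4:36
c17: CDB Mul2=216 | r0:-34,r1:6,r2:216,r3:5,r4:36

STATUS = VALUE 36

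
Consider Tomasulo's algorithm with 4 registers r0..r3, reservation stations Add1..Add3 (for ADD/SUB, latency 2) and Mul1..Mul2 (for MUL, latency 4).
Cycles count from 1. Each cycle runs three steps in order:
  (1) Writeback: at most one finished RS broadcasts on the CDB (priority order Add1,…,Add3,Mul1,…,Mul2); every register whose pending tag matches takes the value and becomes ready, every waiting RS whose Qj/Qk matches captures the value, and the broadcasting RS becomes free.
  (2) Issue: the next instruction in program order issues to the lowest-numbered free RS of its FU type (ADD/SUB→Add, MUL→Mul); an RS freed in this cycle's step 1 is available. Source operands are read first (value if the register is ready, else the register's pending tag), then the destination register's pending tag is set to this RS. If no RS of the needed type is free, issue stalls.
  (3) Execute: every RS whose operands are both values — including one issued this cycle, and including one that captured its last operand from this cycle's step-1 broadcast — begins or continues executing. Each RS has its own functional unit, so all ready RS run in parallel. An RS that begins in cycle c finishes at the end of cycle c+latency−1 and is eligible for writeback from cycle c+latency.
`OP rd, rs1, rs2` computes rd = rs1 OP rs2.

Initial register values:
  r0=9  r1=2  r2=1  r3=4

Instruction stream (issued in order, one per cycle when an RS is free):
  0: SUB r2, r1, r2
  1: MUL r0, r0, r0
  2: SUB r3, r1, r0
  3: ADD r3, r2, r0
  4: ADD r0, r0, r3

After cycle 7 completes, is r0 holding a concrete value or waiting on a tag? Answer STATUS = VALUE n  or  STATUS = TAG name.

  c1: issue SUB r2<-Add1  regs: r0:9,r1:2,r2:Add1,r3:4
  c2: issue MUL r0<-Mul1  regs: r0:Mul1,r1:2,r2:Add1,r3:4
  c3: CDB Add1=1; issue SUB r3<-Add1  regs: r0:Mul1,r1:2,r2:1,r3:Add1
  c4: issue ADD r3<-Add2  regs: r0:Mul1,r1:2,r2:1,r3:Add2
  c5: issue ADD r0<-Add3  regs: r0:Add3,r1:2,r2:1,r3:Add2
  c6: CDB Mul1=81  regs: r0:Add3,r1:2,r2:1,r3:Add2
  c7: -  regs: r0:Add3,r1:2,r2:1,r3:Add2

STATUS = TAG Add3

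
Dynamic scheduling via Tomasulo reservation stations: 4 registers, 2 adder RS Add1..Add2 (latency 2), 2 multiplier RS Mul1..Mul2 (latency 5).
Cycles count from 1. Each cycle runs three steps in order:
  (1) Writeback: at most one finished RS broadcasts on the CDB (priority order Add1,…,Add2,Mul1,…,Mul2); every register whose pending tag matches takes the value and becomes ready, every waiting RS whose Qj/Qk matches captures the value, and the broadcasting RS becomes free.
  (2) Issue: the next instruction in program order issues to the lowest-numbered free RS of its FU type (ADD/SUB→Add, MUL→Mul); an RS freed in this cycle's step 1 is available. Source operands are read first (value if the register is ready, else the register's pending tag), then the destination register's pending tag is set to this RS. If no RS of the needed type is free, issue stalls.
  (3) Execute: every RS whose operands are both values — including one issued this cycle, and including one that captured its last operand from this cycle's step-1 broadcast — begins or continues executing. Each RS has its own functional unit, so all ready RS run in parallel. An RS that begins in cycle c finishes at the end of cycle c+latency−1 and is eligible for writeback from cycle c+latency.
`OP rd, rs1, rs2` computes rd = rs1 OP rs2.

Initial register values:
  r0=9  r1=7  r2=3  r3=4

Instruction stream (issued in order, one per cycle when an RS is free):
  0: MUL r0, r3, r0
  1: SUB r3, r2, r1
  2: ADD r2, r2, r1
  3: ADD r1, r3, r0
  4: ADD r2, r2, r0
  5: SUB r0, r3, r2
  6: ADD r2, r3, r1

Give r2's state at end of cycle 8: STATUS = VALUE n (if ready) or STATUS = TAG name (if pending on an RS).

STATUS = TAG Add2

c1: issue MUL r0<-Mul1 | r0:Mul1,r1:7,r2:3,r3:4
c2: issue SUB r3<-Add1 | r0:Mul1,r1:7,r2:3,r3:Add1
c3: issue ADD r2<-Add2 | r0:Mul1,r1:7,r2:Add2,r3:Add1
c4: CDB Add1=-4; issue ADD r1<-Add1 | r0:Mul1,r1:Add1,r2:Add2,r3:-4
c5: CDB Add2=10; issue ADD r2<-Add2 | r0:Mul1,r1:Add1,r2:Add2,r3:-4
c6: CDB Mul1=36; stall | r0:36,r1:Add1,r2:Add2,r3:-4
c7: stall | r0:36,r1:Add1,r2:Add2,r3:-4
c8: CDB Add1=32; issue SUB r0<-Add1 | r0:Add1,r1:32,r2:Add2,r3:-4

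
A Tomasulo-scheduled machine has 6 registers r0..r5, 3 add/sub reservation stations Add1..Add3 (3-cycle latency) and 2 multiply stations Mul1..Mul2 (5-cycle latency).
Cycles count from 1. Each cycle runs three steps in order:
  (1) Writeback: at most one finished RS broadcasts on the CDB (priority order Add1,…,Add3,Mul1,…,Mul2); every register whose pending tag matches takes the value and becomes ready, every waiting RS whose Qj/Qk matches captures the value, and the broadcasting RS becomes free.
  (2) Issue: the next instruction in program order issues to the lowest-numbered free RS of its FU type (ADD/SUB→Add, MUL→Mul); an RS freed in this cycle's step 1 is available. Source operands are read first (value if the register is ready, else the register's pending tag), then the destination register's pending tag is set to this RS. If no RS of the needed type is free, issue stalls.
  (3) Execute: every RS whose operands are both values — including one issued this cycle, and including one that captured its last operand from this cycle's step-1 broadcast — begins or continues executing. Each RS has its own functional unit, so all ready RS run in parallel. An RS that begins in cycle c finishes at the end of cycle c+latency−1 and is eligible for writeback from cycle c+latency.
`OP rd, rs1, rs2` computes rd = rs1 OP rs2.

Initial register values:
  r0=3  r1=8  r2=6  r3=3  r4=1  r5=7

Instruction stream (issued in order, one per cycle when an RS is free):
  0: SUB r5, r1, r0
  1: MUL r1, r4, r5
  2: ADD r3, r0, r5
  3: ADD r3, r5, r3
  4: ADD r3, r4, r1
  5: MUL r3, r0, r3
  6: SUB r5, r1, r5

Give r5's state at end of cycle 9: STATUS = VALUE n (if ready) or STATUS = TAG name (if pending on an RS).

STATUS = TAG Add2

cycle 1: issue SUB r5<-Add1 // r0:3,r1:8,r2:6,r3:3,r4:1,r5:Add1
cycle 2: issue MUL r1<-Mul1 // r0:3,r1:Mul1,r2:6,r3:3,r4:1,r5:Add1
cycle 3: issue ADD r3<-Add2 // r0:3,r1:Mul1,r2:6,r3:Add2,r4:1,r5:Add1
cycle 4: CDB Add1=5; issue ADD r3<-Add1 // r0:3,r1:Mul1,r2:6,r3:Add1,r4:1,r5:5
cycle 5: issue ADD r3<-Add3 // r0:3,r1:Mul1,r2:6,r3:Add3,r4:1,r5:5
cycle 6: issue MUL r3<-Mul2 // r0:3,r1:Mul1,r2:6,r3:Mul2,r4:1,r5:5
cycle 7: CDB Add2=8; issue SUB r5<-Add2 // r0:3,r1:Mul1,r2:6,r3:Mul2,r4:1,r5:Add2
cycle 8: - // r0:3,r1:Mul1,r2:6,r3:Mul2,r4:1,r5:Add2
cycle 9: CDB Mul1=5 // r0:3,r1:5,r2:6,r3:Mul2,r4:1,r5:Add2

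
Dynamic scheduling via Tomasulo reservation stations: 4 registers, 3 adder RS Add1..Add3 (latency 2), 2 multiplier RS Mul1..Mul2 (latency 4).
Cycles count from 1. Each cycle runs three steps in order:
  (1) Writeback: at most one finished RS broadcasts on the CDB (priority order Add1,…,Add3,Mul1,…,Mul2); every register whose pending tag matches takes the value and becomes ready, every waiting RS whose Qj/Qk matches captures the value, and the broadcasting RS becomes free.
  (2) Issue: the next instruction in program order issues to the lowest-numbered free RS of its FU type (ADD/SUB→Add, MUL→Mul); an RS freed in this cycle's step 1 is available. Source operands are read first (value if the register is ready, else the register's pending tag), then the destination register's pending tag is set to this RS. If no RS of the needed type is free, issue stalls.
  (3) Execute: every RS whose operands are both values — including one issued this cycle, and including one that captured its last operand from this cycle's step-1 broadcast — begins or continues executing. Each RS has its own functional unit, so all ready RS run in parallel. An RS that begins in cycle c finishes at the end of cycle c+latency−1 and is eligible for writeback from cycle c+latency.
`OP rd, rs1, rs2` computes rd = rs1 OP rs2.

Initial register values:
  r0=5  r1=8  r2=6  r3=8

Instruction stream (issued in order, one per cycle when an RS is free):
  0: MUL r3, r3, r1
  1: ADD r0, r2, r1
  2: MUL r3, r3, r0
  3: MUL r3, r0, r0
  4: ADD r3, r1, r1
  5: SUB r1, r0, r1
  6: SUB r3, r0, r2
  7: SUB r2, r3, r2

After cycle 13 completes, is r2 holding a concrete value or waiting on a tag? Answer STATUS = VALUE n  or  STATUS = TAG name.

cycle 1: issue MUL r3<-Mul1 // r0:5,r1:8,r2:6,r3:Mul1
cycle 2: issue ADD r0<-Add1 // r0:Add1,r1:8,r2:6,r3:Mul1
cycle 3: issue MUL r3<-Mul2 // r0:Add1,r1:8,r2:6,r3:Mul2
cycle 4: CDB Add1=14; stall // r0:14,r1:8,r2:6,r3:Mul2
cycle 5: CDB Mul1=64; issue MUL r3<-Mul1 // r0:14,r1:8,r2:6,r3:Mul1
cycle 6: issue ADD r3<-Add1 // r0:14,r1:8,r2:6,r3:Add1
cycle 7: issue SUB r1<-Add2 // r0:14,r1:Add2,r2:6,r3:Add1
cycle 8: CDB Add1=16; issue SUB r3<-Add1 // r0:14,r1:Add2,r2:6,r3:Add1
cycle 9: CDB Add2=6; issue SUB r2<-Add2 // r0:14,r1:6,r2:Add2,r3:Add1
cycle 10: CDB Add1=8 // r0:14,r1:6,r2:Add2,r3:8
cycle 11: CDB Mul1=196 // r0:14,r1:6,r2:Add2,r3:8
cycle 12: CDB Add2=2 // r0:14,r1:6,r2:2,r3:8
cycle 13: CDB Mul2=896 // r0:14,r1:6,r2:2,r3:8

STATUS = VALUE 2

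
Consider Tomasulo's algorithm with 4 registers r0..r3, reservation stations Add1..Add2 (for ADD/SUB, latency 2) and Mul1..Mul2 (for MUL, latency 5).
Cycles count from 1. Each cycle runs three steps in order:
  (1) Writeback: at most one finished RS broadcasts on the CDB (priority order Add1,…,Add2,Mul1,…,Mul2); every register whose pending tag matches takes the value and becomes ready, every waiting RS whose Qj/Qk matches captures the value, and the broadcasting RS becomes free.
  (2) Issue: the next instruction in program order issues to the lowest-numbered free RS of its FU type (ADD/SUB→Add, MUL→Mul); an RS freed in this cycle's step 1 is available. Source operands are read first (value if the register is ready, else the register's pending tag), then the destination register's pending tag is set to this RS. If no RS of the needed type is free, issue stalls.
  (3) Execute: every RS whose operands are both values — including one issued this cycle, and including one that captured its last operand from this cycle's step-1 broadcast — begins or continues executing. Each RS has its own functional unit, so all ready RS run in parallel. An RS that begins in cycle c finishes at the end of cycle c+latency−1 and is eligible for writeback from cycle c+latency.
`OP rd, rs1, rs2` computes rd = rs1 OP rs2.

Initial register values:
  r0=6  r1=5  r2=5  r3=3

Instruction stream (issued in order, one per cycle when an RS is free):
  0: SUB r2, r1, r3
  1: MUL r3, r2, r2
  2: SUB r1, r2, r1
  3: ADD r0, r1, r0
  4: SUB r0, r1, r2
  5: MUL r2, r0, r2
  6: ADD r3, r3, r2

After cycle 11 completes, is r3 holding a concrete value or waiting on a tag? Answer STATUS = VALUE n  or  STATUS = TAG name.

STATUS = TAG Add1

c1: issue SUB r2<-Add1 | r0:6,r1:5,r2:Add1,r3:3
c2: issue MUL r3<-Mul1 | r0:6,r1:5,r2:Add1,r3:Mul1
c3: CDB Add1=2; issue SUB r1<-Add1 | r0:6,r1:Add1,r2:2,r3:Mul1
c4: issue ADD r0<-Add2 | r0:Add2,r1:Add1,r2:2,r3:Mul1
c5: CDB Add1=-3; issue SUB r0<-Add1 | r0:Add1,r1:-3,r2:2,r3:Mul1
c6: issue MUL r2<-Mul2 | r0:Add1,r1:-3,r2:Mul2,r3:Mul1
c7: CDB Add1=-5; issue ADD r3<-Add1 | r0:-5,r1:-3,r2:Mul2,r3:Add1
c8: CDB Add2=3 | r0:-5,r1:-3,r2:Mul2,r3:Add1
c9: CDB Mul1=4 | r0:-5,r1:-3,r2:Mul2,r3:Add1
c10: - | r0:-5,r1:-3,r2:Mul2,r3:Add1
c11: - | r0:-5,r1:-3,r2:Mul2,r3:Add1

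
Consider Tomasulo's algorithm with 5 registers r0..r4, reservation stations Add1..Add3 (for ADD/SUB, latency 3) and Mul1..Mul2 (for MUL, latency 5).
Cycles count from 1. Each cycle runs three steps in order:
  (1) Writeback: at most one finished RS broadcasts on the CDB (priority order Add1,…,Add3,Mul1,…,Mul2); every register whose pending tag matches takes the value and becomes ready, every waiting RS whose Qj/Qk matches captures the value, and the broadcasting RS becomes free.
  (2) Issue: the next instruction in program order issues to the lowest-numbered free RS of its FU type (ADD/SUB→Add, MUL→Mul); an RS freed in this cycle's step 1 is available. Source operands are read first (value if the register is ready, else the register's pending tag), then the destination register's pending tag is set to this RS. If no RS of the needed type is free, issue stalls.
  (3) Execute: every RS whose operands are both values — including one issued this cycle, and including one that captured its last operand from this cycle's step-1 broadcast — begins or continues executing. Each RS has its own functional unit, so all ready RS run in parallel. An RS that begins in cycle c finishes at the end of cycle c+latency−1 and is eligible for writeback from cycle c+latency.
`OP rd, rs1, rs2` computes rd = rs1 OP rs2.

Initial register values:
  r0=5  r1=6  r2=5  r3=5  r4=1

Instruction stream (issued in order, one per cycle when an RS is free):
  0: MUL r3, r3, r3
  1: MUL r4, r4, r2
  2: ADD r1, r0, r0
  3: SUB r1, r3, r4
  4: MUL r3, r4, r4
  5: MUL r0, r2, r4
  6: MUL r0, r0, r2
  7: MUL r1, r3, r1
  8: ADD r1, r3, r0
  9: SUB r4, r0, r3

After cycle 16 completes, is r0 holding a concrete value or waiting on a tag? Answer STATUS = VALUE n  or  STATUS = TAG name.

  c1: issue MUL r3<-Mul1  regs: r0:5,r1:6,r2:5,r3:Mul1,r4:1
  c2: issue MUL r4<-Mul2  regs: r0:5,r1:6,r2:5,r3:Mul1,r4:Mul2
  c3: issue ADD r1<-Add1  regs: r0:5,r1:Add1,r2:5,r3:Mul1,r4:Mul2
  c4: issue SUB r1<-Add2  regs: r0:5,r1:Add2,r2:5,r3:Mul1,r4:Mul2
  c5: stall  regs: r0:5,r1:Add2,r2:5,r3:Mul1,r4:Mul2
  c6: CDB Add1=10; stall  regs: r0:5,r1:Add2,r2:5,r3:Mul1,r4:Mul2
  c7: CDB Mul1=25; issue MUL r3<-Mul1  regs: r0:5,r1:Add2,r2:5,r3:Mul1,r4:Mul2
  c8: CDB Mul2=5; issue MUL r0<-Mul2  regs: r0:Mul2,r1:Add2,r2:5,r3:Mul1,r4:5
  c9: stall  regs: r0:Mul2,r1:Add2,r2:5,r3:Mul1,r4:5
  c10: stall  regs: r0:Mul2,r1:Add2,r2:5,r3:Mul1,r4:5
  c11: CDB Add2=20; stall  regs: r0:Mul2,r1:20,r2:5,r3:Mul1,r4:5
  c12: stall  regs: r0:Mul2,r1:20,r2:5,r3:Mul1,r4:5
  c13: CDB Mul1=25; issue MUL r0<-Mul1  regs: r0:Mul1,r1:20,r2:5,r3:25,r4:5
  c14: CDB Mul2=25; issue MUL r1<-Mul2  regs: r0:Mul1,r1:Mul2,r2:5,r3:25,r4:5
  c15: issue ADD r1<-Add1  regs: r0:Mul1,r1:Add1,r2:5,r3:25,r4:5
  c16: issue SUB r4<-Add2  regs: r0:Mul1,r1:Add1,r2:5,r3:25,r4:Add2

STATUS = TAG Mul1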